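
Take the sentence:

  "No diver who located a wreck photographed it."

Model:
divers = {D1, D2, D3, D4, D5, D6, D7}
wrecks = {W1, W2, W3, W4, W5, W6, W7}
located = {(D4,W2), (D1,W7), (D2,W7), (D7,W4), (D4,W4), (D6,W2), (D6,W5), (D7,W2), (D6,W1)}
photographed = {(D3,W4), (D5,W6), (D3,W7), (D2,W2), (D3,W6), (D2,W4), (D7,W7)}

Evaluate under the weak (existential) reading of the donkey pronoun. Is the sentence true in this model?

"it" takes "a wreck" as antecedent — a donkey pronoun bound across the clause boundary.
Truth condition: for no (d,w) with located(d,w) does photographed(d,w) hold.
Restrictor pairs — does the scope hold? (D1,W7):fails  (D2,W7):fails  (D4,W2):fails  (D4,W4):fails  (D6,W1):fails  (D6,W2):fails  (D6,W5):fails  (D7,W2):fails  (D7,W4):fails
Scope holds for no restrictor pair, so the sentence is true.

True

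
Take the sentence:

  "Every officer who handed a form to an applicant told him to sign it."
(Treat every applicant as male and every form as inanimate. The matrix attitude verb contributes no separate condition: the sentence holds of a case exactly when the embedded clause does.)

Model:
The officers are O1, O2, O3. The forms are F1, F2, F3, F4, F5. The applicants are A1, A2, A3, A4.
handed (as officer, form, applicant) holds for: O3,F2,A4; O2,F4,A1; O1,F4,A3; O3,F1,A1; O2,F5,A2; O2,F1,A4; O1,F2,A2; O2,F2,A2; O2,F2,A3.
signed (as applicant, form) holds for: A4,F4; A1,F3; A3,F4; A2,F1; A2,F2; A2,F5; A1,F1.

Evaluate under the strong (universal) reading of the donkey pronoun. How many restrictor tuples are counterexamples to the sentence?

"him" takes "an applicant" as antecedent and "it" takes "a form"; both are donkey pronouns co-varying with the restrictor.
Strong reading: for every (o,f,a) with handed(o,f,a), signed(a,f).
Restrictor triples: (O1,F2,A2)→signed(A2,F2) ✓  (O1,F4,A3)→signed(A3,F4) ✓  (O2,F1,A4)→signed(A4,F1) ✗  (O2,F2,A2)→signed(A2,F2) ✓  (O2,F2,A3)→signed(A3,F2) ✗  (O2,F4,A1)→signed(A1,F4) ✗  (O2,F5,A2)→signed(A2,F5) ✓  (O3,F1,A1)→signed(A1,F1) ✓  (O3,F2,A4)→signed(A4,F2) ✗
Counterexamples (restrictor triples failing the scope): 4.

4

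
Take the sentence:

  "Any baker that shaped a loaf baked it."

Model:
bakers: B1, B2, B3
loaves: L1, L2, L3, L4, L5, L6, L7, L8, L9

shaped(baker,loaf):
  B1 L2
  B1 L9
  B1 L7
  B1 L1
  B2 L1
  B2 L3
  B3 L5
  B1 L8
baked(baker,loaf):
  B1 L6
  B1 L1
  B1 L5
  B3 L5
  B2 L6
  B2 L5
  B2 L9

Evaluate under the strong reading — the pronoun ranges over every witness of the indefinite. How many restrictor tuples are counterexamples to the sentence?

6

"it" takes "a loaf" as antecedent — a donkey pronoun bound across the clause boundary.
Strong reading: for every (b,l) with shaped(b,l), baked(b,l).
Restrictor pairs: (B1,L1) ✓  (B1,L2) ✗  (B1,L7) ✗  (B1,L8) ✗  (B1,L9) ✗  (B2,L1) ✗  (B2,L3) ✗  (B3,L5) ✓
Counterexamples (restrictor pairs failing the scope): 6.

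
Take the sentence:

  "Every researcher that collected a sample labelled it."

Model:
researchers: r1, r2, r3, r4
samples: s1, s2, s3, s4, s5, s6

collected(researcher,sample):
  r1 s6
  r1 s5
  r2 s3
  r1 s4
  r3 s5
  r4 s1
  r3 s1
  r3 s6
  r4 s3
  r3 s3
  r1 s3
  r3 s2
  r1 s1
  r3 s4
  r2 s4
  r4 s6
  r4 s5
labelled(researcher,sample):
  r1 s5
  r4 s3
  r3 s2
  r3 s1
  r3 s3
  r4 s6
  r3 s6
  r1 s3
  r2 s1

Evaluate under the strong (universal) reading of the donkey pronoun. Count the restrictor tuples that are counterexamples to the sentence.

"it" takes "a sample" as antecedent — a donkey pronoun bound across the clause boundary.
Strong reading: for every (r,s) with collected(r,s), labelled(r,s).
Restrictor pairs: (r1,s1) ✗  (r1,s3) ✓  (r1,s4) ✗  (r1,s5) ✓  (r1,s6) ✗  (r2,s3) ✗  (r2,s4) ✗  (r3,s1) ✓  (r3,s2) ✓  (r3,s3) ✓  (r3,s4) ✗  (r3,s5) ✗  (r3,s6) ✓  (r4,s1) ✗  (r4,s3) ✓  (r4,s5) ✗  (r4,s6) ✓
Counterexamples (restrictor pairs failing the scope): 9.

9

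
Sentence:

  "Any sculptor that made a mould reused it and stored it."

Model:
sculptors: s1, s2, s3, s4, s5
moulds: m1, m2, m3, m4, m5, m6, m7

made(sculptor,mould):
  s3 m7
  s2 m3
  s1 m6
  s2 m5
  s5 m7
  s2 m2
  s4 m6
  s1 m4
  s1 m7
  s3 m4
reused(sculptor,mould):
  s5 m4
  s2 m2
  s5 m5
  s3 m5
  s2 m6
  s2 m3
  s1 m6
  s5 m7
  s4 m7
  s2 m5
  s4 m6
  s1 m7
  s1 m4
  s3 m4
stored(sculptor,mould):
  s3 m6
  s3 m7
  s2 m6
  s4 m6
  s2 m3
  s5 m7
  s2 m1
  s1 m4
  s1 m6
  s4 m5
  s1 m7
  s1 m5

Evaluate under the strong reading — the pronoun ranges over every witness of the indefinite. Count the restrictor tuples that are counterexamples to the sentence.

"it" takes "a mould" as antecedent — a donkey pronoun bound across the clause boundary.
Strong reading: for every (s,m) with made(s,m), reused(s,m) ∧ stored(s,m).
Restrictor pairs: (s1,m4) ✓  (s1,m6) ✓  (s1,m7) ✓  (s2,m2) ✗  (s2,m3) ✓  (s2,m5) ✗  (s3,m4) ✗  (s3,m7) ✗  (s4,m6) ✓  (s5,m7) ✓
Counterexamples (restrictor pairs failing the scope): 4.

4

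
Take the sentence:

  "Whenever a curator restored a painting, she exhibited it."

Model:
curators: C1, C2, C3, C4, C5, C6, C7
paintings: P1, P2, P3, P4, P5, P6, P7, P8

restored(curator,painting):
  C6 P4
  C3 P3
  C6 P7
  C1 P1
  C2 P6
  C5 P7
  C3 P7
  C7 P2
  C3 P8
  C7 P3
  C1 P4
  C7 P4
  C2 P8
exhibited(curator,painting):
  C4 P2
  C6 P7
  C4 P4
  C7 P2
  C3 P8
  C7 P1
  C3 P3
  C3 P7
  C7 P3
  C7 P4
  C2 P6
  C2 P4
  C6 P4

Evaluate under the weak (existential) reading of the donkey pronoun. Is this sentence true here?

False

"it" takes "a painting" as antecedent — a donkey pronoun bound across the clause boundary.
Weak reading: every curator c with some restored-painting has at least one restored-painting p such that exhibited(c,p).
Per curator: C1:✗  C2:✓  C3:✓  C5:✗  C6:✓  C7:✓
C1 has no witness among its restored-paintings.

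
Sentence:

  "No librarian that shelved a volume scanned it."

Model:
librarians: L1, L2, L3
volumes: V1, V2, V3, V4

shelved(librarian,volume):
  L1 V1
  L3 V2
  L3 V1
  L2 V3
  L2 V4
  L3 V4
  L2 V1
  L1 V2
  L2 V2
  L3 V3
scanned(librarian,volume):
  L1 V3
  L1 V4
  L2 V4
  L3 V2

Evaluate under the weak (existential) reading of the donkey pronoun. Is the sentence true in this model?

"it" takes "a volume" as antecedent — a donkey pronoun bound across the clause boundary.
Truth condition: for no (l,v) with shelved(l,v) does scanned(l,v) hold.
Restrictor pairs — does the scope hold? (L1,V1):fails  (L1,V2):fails  (L2,V1):fails  (L2,V2):fails  (L2,V3):fails  (L2,V4):holds  (L3,V1):fails  (L3,V2):holds  (L3,V3):fails  (L3,V4):fails
Scope holds for 2 pair(s), so the sentence is false.

False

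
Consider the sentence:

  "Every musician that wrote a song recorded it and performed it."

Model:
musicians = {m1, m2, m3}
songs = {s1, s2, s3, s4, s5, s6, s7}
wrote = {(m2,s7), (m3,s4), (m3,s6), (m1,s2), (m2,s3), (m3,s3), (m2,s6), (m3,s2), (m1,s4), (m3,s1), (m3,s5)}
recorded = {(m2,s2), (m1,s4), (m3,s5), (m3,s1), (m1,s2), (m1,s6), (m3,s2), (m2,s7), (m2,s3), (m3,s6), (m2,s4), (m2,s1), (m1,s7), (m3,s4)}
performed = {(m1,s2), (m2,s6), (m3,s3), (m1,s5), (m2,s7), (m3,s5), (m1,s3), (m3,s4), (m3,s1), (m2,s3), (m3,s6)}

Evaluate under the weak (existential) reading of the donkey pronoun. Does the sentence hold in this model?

"it" takes "a song" as antecedent — a donkey pronoun bound across the clause boundary.
Weak reading: every musician m with some wrote-song has at least one wrote-song s such that recorded(m,s) ∧ performed(m,s).
Per musician: m1:✓  m2:✓  m3:✓
Every musician in the restrictor has a witness.

True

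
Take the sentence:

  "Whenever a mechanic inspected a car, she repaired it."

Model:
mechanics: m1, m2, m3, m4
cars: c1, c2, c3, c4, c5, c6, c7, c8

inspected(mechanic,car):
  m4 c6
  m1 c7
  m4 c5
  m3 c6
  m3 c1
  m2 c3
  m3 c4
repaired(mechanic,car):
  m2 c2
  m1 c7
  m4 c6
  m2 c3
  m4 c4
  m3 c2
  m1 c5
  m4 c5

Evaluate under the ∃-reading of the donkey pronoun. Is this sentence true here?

"it" takes "a car" as antecedent — a donkey pronoun bound across the clause boundary.
Weak reading: every mechanic m with some inspected-car has at least one inspected-car c such that repaired(m,c).
Per mechanic: m1:✓  m2:✓  m3:✗  m4:✓
m3 has no witness among its inspected-cars.

False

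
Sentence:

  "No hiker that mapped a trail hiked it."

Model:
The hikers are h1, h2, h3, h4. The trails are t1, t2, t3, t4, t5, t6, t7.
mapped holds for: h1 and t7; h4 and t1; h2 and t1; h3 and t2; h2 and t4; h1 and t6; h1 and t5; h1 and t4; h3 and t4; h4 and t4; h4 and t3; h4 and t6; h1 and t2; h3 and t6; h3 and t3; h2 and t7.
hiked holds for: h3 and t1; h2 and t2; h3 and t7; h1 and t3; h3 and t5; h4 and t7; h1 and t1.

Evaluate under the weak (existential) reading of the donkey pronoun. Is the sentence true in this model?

"it" takes "a trail" as antecedent — a donkey pronoun bound across the clause boundary.
Truth condition: for no (h,t) with mapped(h,t) does hiked(h,t) hold.
Restrictor pairs — does the scope hold? (h1,t2):fails  (h1,t4):fails  (h1,t5):fails  (h1,t6):fails  (h1,t7):fails  (h2,t1):fails  (h2,t4):fails  (h2,t7):fails  (h3,t2):fails  (h3,t3):fails  (h3,t4):fails  (h3,t6):fails  (h4,t1):fails  (h4,t3):fails  (h4,t4):fails  (h4,t6):fails
Scope holds for no restrictor pair, so the sentence is true.

True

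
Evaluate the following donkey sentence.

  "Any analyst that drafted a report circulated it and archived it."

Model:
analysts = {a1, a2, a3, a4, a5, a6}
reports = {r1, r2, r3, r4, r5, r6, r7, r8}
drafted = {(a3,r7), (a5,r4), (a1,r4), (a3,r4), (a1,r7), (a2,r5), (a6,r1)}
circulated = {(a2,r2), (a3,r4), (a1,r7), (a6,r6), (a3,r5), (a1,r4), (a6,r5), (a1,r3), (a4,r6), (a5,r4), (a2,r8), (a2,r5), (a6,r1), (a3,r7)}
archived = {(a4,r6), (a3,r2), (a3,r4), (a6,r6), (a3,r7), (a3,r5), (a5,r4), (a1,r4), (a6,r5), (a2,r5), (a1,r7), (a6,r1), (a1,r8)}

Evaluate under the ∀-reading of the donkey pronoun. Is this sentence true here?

True

"it" takes "a report" as antecedent — a donkey pronoun bound across the clause boundary.
Strong reading: for every (a,r) with drafted(a,r), circulated(a,r) ∧ archived(a,r).
Restrictor pairs: (a1,r4) ✓  (a1,r7) ✓  (a2,r5) ✓  (a3,r4) ✓  (a3,r7) ✓  (a5,r4) ✓  (a6,r1) ✓
Every restrictor pair satisfies the scope.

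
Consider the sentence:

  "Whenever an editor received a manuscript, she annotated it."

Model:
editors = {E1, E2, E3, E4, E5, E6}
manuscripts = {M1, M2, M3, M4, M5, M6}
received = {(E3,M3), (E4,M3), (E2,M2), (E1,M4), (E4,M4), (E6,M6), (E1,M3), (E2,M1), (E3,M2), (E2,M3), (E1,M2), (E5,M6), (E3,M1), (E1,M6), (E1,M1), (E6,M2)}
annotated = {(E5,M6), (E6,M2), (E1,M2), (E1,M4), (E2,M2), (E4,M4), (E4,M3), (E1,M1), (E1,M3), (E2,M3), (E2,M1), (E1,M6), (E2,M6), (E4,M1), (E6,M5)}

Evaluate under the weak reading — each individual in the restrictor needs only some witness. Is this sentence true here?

"it" takes "a manuscript" as antecedent — a donkey pronoun bound across the clause boundary.
Weak reading: every editor e with some received-manuscript has at least one received-manuscript m such that annotated(e,m).
Per editor: E1:✓  E2:✓  E3:✗  E4:✓  E5:✓  E6:✓
E3 has no witness among its received-manuscripts.

False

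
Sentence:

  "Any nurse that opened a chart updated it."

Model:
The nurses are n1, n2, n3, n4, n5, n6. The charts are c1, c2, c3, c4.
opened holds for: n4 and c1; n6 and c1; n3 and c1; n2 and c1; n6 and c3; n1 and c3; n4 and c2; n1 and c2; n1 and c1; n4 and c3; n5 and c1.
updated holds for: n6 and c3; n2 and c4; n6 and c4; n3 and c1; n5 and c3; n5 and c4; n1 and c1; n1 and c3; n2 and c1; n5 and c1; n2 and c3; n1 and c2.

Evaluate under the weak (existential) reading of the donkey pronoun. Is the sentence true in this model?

False

"it" takes "a chart" as antecedent — a donkey pronoun bound across the clause boundary.
Weak reading: every nurse n with some opened-chart has at least one opened-chart c such that updated(n,c).
Per nurse: n1:✓  n2:✓  n3:✓  n4:✗  n5:✓  n6:✓
n4 has no witness among its opened-charts.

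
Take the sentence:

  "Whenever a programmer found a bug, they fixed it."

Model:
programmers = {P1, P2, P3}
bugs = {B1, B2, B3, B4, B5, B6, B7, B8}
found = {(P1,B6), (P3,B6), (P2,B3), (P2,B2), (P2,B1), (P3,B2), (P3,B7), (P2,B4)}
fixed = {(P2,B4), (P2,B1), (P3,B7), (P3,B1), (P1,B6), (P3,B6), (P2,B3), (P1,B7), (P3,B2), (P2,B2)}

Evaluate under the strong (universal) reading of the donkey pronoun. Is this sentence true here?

True

"it" takes "a bug" as antecedent — a donkey pronoun bound across the clause boundary.
Strong reading: for every (p,b) with found(p,b), fixed(p,b).
Restrictor pairs: (P1,B6) ✓  (P2,B1) ✓  (P2,B2) ✓  (P2,B3) ✓  (P2,B4) ✓  (P3,B2) ✓  (P3,B6) ✓  (P3,B7) ✓
Every restrictor pair satisfies the scope.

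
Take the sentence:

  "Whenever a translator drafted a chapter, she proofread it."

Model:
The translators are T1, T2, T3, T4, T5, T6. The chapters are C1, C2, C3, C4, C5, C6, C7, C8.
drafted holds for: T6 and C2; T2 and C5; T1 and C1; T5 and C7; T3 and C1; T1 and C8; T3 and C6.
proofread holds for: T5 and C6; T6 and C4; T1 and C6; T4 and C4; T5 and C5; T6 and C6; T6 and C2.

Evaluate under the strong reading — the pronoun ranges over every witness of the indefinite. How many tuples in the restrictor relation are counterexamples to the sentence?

6

"it" takes "a chapter" as antecedent — a donkey pronoun bound across the clause boundary.
Strong reading: for every (t,c) with drafted(t,c), proofread(t,c).
Restrictor pairs: (T1,C1) ✗  (T1,C8) ✗  (T2,C5) ✗  (T3,C1) ✗  (T3,C6) ✗  (T5,C7) ✗  (T6,C2) ✓
Counterexamples (restrictor pairs failing the scope): 6.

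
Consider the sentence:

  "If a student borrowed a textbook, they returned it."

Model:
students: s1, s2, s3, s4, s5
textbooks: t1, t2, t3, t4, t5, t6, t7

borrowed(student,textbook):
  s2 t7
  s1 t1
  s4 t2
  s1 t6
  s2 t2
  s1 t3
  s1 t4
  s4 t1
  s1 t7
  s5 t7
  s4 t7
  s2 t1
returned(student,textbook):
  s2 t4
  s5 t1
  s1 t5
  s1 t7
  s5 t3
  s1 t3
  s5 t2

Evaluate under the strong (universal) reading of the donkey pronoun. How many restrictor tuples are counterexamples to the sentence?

10

"it" takes "a textbook" as antecedent — a donkey pronoun bound across the clause boundary.
Strong reading: for every (s,t) with borrowed(s,t), returned(s,t).
Restrictor pairs: (s1,t1) ✗  (s1,t3) ✓  (s1,t4) ✗  (s1,t6) ✗  (s1,t7) ✓  (s2,t1) ✗  (s2,t2) ✗  (s2,t7) ✗  (s4,t1) ✗  (s4,t2) ✗  (s4,t7) ✗  (s5,t7) ✗
Counterexamples (restrictor pairs failing the scope): 10.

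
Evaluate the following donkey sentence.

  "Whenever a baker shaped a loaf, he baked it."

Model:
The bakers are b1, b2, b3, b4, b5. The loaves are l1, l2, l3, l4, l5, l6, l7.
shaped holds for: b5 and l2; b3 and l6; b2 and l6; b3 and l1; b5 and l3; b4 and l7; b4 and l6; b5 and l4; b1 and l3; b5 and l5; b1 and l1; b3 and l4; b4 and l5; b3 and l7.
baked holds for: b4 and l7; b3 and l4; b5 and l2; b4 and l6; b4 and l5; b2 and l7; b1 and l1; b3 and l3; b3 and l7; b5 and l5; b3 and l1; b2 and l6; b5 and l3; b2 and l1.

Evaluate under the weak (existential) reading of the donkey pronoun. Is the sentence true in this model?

True

"it" takes "a loaf" as antecedent — a donkey pronoun bound across the clause boundary.
Weak reading: every baker b with some shaped-loaf has at least one shaped-loaf l such that baked(b,l).
Per baker: b1:✓  b2:✓  b3:✓  b4:✓  b5:✓
Every baker in the restrictor has a witness.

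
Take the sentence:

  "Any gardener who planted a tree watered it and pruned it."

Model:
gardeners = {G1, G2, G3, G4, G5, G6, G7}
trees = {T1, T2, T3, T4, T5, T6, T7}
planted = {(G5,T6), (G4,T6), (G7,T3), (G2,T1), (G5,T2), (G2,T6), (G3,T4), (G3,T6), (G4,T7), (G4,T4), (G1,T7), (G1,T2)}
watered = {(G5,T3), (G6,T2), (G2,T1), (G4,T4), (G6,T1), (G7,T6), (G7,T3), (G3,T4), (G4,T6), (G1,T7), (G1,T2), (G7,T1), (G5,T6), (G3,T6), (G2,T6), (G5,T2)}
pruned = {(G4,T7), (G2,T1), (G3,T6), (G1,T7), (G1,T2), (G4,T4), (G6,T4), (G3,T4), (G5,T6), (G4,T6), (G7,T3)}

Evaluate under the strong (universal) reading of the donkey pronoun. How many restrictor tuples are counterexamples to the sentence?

3

"it" takes "a tree" as antecedent — a donkey pronoun bound across the clause boundary.
Strong reading: for every (g,t) with planted(g,t), watered(g,t) ∧ pruned(g,t).
Restrictor pairs: (G1,T2) ✓  (G1,T7) ✓  (G2,T1) ✓  (G2,T6) ✗  (G3,T4) ✓  (G3,T6) ✓  (G4,T4) ✓  (G4,T6) ✓  (G4,T7) ✗  (G5,T2) ✗  (G5,T6) ✓  (G7,T3) ✓
Counterexamples (restrictor pairs failing the scope): 3.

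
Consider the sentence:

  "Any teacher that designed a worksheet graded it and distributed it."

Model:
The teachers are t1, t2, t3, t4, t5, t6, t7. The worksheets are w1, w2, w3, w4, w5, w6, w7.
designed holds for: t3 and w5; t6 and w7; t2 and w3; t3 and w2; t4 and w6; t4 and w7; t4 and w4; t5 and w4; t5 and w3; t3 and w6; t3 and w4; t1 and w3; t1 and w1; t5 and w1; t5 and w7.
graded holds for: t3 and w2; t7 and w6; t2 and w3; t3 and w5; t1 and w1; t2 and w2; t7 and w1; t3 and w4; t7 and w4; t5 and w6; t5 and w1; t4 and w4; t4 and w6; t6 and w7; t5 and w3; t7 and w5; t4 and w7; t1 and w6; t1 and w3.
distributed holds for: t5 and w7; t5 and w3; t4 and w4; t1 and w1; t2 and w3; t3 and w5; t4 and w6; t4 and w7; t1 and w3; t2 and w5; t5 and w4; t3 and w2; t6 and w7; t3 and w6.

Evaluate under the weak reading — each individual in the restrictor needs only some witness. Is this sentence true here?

True

"it" takes "a worksheet" as antecedent — a donkey pronoun bound across the clause boundary.
Weak reading: every teacher t with some designed-worksheet has at least one designed-worksheet w such that graded(t,w) ∧ distributed(t,w).
Per teacher: t1:✓  t2:✓  t3:✓  t4:✓  t5:✓  t6:✓
Every teacher in the restrictor has a witness.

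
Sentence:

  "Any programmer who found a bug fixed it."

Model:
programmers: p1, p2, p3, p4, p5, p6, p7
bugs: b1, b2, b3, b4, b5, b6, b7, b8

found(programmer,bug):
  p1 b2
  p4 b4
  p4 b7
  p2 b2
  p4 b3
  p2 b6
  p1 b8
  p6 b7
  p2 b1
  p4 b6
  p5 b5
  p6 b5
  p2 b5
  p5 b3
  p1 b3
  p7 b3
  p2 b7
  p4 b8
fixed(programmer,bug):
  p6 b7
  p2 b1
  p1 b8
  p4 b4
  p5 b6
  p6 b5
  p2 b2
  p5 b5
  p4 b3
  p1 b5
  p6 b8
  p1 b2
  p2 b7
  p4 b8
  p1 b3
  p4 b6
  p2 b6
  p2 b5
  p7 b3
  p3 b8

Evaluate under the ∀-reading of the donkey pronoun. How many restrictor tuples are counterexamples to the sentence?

2

"it" takes "a bug" as antecedent — a donkey pronoun bound across the clause boundary.
Strong reading: for every (p,b) with found(p,b), fixed(p,b).
Restrictor pairs: (p1,b2) ✓  (p1,b3) ✓  (p1,b8) ✓  (p2,b1) ✓  (p2,b2) ✓  (p2,b5) ✓  (p2,b6) ✓  (p2,b7) ✓  (p4,b3) ✓  (p4,b4) ✓  (p4,b6) ✓  (p4,b7) ✗  (p4,b8) ✓  (p5,b3) ✗  (p5,b5) ✓  (p6,b5) ✓  (p6,b7) ✓  (p7,b3) ✓
Counterexamples (restrictor pairs failing the scope): 2.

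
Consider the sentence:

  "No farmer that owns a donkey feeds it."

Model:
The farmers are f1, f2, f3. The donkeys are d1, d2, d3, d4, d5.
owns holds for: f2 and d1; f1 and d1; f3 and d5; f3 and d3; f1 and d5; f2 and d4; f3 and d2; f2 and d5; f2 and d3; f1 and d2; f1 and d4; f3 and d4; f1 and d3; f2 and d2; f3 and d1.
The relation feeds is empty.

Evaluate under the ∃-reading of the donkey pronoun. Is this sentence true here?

True

"it" takes "a donkey" as antecedent — a donkey pronoun bound across the clause boundary.
Truth condition: for no (f,d) with owns(f,d) does feeds(f,d) hold.
Restrictor pairs — does the scope hold? (f1,d1):fails  (f1,d2):fails  (f1,d3):fails  (f1,d4):fails  (f1,d5):fails  (f2,d1):fails  (f2,d2):fails  (f2,d3):fails  (f2,d4):fails  (f2,d5):fails  (f3,d1):fails  (f3,d2):fails  (f3,d3):fails  (f3,d4):fails  (f3,d5):fails
Scope holds for no restrictor pair, so the sentence is true.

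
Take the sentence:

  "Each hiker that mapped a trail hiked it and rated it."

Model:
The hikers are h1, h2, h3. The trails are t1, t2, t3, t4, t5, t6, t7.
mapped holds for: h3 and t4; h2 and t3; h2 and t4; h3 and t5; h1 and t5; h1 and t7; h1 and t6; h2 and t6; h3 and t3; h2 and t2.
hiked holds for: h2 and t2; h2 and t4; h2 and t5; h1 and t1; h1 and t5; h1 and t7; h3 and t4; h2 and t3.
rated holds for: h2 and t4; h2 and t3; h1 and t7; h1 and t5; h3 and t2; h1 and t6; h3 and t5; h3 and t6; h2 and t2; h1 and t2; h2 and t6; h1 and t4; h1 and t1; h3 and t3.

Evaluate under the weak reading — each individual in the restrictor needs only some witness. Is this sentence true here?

"it" takes "a trail" as antecedent — a donkey pronoun bound across the clause boundary.
Weak reading: every hiker h with some mapped-trail has at least one mapped-trail t such that hiked(h,t) ∧ rated(h,t).
Per hiker: h1:✓  h2:✓  h3:✗
h3 has no witness among its mapped-trails.

False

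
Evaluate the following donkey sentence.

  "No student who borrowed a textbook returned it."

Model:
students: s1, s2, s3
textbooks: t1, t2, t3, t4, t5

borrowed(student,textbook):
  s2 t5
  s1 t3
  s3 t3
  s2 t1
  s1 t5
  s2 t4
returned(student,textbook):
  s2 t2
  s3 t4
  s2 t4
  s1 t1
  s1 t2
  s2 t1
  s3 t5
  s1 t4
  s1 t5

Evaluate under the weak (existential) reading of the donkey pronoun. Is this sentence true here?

"it" takes "a textbook" as antecedent — a donkey pronoun bound across the clause boundary.
Truth condition: for no (s,t) with borrowed(s,t) does returned(s,t) hold.
Restrictor pairs — does the scope hold? (s1,t3):fails  (s1,t5):holds  (s2,t1):holds  (s2,t4):holds  (s2,t5):fails  (s3,t3):fails
Scope holds for 3 pair(s), so the sentence is false.

False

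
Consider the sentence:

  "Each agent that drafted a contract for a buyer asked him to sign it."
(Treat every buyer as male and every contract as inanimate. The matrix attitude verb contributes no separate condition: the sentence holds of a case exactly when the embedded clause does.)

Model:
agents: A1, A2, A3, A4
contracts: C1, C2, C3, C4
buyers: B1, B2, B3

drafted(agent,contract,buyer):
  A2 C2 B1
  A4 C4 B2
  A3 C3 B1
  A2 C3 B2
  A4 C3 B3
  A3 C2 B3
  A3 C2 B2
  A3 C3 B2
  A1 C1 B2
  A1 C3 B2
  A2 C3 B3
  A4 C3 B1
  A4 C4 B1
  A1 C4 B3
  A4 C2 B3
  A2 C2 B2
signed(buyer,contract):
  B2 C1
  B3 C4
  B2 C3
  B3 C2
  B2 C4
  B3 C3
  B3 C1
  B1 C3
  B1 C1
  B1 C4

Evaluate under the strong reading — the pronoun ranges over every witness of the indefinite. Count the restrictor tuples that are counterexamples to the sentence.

3

"him" takes "a buyer" as antecedent and "it" takes "a contract"; both are donkey pronouns co-varying with the restrictor.
Strong reading: for every (a,c,b) with drafted(a,c,b), signed(b,c).
Restrictor triples: (A1,C1,B2)→signed(B2,C1) ✓  (A1,C3,B2)→signed(B2,C3) ✓  (A1,C4,B3)→signed(B3,C4) ✓  (A2,C2,B1)→signed(B1,C2) ✗  (A2,C2,B2)→signed(B2,C2) ✗  (A2,C3,B2)→signed(B2,C3) ✓  (A2,C3,B3)→signed(B3,C3) ✓  (A3,C2,B2)→signed(B2,C2) ✗  (A3,C2,B3)→signed(B3,C2) ✓  (A3,C3,B1)→signed(B1,C3) ✓  (A3,C3,B2)→signed(B2,C3) ✓  (A4,C2,B3)→signed(B3,C2) ✓  (A4,C3,B1)→signed(B1,C3) ✓  (A4,C3,B3)→signed(B3,C3) ✓  (A4,C4,B1)→signed(B1,C4) ✓  (A4,C4,B2)→signed(B2,C4) ✓
Counterexamples (restrictor triples failing the scope): 3.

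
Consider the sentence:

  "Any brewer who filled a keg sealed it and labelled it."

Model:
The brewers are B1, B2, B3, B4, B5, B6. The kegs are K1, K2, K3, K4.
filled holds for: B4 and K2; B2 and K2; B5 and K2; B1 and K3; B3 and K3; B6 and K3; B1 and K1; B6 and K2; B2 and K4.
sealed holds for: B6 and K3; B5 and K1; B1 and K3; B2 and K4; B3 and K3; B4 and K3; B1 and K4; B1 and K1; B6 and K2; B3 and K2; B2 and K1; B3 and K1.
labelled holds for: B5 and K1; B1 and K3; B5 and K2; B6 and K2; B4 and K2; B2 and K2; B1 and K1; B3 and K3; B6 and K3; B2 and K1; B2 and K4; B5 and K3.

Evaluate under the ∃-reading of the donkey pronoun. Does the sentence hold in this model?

"it" takes "a keg" as antecedent — a donkey pronoun bound across the clause boundary.
Weak reading: every brewer b with some filled-keg has at least one filled-keg k such that sealed(b,k) ∧ labelled(b,k).
Per brewer: B1:✓  B2:✓  B3:✓  B4:✗  B5:✗  B6:✓
B4 has no witness among its filled-kegs.

False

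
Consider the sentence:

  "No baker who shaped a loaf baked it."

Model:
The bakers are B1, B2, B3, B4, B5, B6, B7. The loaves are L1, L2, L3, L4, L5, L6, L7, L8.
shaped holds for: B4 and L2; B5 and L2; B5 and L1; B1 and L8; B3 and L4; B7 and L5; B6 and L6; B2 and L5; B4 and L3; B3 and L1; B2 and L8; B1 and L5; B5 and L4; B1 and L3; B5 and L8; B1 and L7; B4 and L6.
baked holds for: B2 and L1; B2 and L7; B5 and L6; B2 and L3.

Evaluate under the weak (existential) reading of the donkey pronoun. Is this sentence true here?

"it" takes "a loaf" as antecedent — a donkey pronoun bound across the clause boundary.
Truth condition: for no (b,l) with shaped(b,l) does baked(b,l) hold.
Restrictor pairs — does the scope hold? (B1,L3):fails  (B1,L5):fails  (B1,L7):fails  (B1,L8):fails  (B2,L5):fails  (B2,L8):fails  (B3,L1):fails  (B3,L4):fails  (B4,L2):fails  (B4,L3):fails  (B4,L6):fails  (B5,L1):fails  (B5,L2):fails  (B5,L4):fails  (B5,L8):fails  (B6,L6):fails  (B7,L5):fails
Scope holds for no restrictor pair, so the sentence is true.

True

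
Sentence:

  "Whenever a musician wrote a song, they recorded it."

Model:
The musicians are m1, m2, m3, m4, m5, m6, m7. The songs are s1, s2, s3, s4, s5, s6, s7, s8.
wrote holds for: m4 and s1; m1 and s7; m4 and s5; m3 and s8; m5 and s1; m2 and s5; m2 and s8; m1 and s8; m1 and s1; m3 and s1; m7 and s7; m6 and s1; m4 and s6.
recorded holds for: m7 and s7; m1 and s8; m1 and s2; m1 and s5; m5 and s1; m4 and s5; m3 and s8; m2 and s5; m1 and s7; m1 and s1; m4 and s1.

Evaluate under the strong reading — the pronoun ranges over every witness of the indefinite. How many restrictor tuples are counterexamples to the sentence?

"it" takes "a song" as antecedent — a donkey pronoun bound across the clause boundary.
Strong reading: for every (m,s) with wrote(m,s), recorded(m,s).
Restrictor pairs: (m1,s1) ✓  (m1,s7) ✓  (m1,s8) ✓  (m2,s5) ✓  (m2,s8) ✗  (m3,s1) ✗  (m3,s8) ✓  (m4,s1) ✓  (m4,s5) ✓  (m4,s6) ✗  (m5,s1) ✓  (m6,s1) ✗  (m7,s7) ✓
Counterexamples (restrictor pairs failing the scope): 4.

4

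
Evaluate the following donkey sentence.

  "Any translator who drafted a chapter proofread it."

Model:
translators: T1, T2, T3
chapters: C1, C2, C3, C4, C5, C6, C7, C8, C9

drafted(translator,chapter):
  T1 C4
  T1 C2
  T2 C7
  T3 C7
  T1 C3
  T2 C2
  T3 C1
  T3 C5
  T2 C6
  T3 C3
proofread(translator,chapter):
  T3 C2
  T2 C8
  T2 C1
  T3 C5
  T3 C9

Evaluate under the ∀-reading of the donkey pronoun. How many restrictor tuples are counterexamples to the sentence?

9

"it" takes "a chapter" as antecedent — a donkey pronoun bound across the clause boundary.
Strong reading: for every (t,c) with drafted(t,c), proofread(t,c).
Restrictor pairs: (T1,C2) ✗  (T1,C3) ✗  (T1,C4) ✗  (T2,C2) ✗  (T2,C6) ✗  (T2,C7) ✗  (T3,C1) ✗  (T3,C3) ✗  (T3,C5) ✓  (T3,C7) ✗
Counterexamples (restrictor pairs failing the scope): 9.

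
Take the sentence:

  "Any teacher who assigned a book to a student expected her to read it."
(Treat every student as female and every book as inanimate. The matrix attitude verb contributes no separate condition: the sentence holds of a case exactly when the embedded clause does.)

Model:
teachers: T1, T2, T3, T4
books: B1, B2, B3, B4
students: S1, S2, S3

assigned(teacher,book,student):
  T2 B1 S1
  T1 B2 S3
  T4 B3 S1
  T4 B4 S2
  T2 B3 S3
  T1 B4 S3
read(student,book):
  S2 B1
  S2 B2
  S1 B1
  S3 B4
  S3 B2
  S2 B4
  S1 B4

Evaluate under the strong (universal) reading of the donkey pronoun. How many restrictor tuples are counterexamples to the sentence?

"her" takes "a student" as antecedent and "it" takes "a book"; both are donkey pronouns co-varying with the restrictor.
Strong reading: for every (t,b,s) with assigned(t,b,s), read(s,b).
Restrictor triples: (T1,B2,S3)→read(S3,B2) ✓  (T1,B4,S3)→read(S3,B4) ✓  (T2,B1,S1)→read(S1,B1) ✓  (T2,B3,S3)→read(S3,B3) ✗  (T4,B3,S1)→read(S1,B3) ✗  (T4,B4,S2)→read(S2,B4) ✓
Counterexamples (restrictor triples failing the scope): 2.

2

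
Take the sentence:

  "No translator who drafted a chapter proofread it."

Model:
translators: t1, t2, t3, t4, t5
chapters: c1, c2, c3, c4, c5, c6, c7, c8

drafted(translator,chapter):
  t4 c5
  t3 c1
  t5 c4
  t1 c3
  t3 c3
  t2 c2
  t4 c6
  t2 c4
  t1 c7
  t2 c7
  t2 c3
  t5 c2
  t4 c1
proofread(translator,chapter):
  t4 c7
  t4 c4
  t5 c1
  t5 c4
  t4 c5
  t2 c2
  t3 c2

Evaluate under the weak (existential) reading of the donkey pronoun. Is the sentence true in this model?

"it" takes "a chapter" as antecedent — a donkey pronoun bound across the clause boundary.
Truth condition: for no (t,c) with drafted(t,c) does proofread(t,c) hold.
Restrictor pairs — does the scope hold? (t1,c3):fails  (t1,c7):fails  (t2,c2):holds  (t2,c3):fails  (t2,c4):fails  (t2,c7):fails  (t3,c1):fails  (t3,c3):fails  (t4,c1):fails  (t4,c5):holds  (t4,c6):fails  (t5,c2):fails  (t5,c4):holds
Scope holds for 3 pair(s), so the sentence is false.

False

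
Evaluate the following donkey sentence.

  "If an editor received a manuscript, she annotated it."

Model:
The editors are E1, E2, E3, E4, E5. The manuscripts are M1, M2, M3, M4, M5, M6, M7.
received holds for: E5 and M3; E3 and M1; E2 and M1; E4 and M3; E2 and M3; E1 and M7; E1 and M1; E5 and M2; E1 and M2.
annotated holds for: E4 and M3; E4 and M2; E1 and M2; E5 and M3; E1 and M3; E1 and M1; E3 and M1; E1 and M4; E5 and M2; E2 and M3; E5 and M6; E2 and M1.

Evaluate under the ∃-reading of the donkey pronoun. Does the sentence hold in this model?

True

"it" takes "a manuscript" as antecedent — a donkey pronoun bound across the clause boundary.
Weak reading: every editor e with some received-manuscript has at least one received-manuscript m such that annotated(e,m).
Per editor: E1:✓  E2:✓  E3:✓  E4:✓  E5:✓
Every editor in the restrictor has a witness.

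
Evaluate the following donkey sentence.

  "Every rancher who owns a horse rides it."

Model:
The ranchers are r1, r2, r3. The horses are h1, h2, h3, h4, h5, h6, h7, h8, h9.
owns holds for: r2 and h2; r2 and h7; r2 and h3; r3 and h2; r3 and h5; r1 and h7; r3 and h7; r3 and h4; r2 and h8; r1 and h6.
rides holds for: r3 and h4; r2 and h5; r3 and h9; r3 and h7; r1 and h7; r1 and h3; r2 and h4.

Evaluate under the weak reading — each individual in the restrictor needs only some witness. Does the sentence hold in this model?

"it" takes "a horse" as antecedent — a donkey pronoun bound across the clause boundary.
Weak reading: every rancher r with some owns-horse has at least one owns-horse h such that rides(r,h).
Per rancher: r1:✓  r2:✗  r3:✓
r2 has no witness among its owns-horses.

False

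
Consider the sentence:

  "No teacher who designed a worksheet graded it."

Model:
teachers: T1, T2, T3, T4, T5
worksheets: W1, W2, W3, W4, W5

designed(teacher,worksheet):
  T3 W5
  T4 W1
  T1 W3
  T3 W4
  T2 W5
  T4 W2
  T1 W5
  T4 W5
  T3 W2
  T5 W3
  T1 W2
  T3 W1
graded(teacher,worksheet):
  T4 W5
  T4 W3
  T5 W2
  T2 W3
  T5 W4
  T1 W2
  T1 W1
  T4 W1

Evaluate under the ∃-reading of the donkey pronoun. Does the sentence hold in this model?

"it" takes "a worksheet" as antecedent — a donkey pronoun bound across the clause boundary.
Truth condition: for no (t,w) with designed(t,w) does graded(t,w) hold.
Restrictor pairs — does the scope hold? (T1,W2):holds  (T1,W3):fails  (T1,W5):fails  (T2,W5):fails  (T3,W1):fails  (T3,W2):fails  (T3,W4):fails  (T3,W5):fails  (T4,W1):holds  (T4,W2):fails  (T4,W5):holds  (T5,W3):fails
Scope holds for 3 pair(s), so the sentence is false.

False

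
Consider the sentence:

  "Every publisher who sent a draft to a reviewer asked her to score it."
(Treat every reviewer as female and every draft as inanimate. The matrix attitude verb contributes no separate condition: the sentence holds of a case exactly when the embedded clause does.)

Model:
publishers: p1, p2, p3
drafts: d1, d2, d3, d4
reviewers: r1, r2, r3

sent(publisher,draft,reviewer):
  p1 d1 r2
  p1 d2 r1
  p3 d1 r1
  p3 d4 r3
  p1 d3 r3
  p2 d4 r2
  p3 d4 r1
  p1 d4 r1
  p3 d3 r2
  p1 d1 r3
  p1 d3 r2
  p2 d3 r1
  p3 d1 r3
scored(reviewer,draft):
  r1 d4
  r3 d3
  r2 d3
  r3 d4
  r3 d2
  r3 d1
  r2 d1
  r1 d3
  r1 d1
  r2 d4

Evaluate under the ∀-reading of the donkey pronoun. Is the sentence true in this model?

"her" takes "a reviewer" as antecedent and "it" takes "a draft"; both are donkey pronouns co-varying with the restrictor.
Strong reading: for every (p,d,r) with sent(p,d,r), scored(r,d).
Restrictor triples: (p1,d1,r2)→scored(r2,d1) ✓  (p1,d1,r3)→scored(r3,d1) ✓  (p1,d2,r1)→scored(r1,d2) ✗  (p1,d3,r2)→scored(r2,d3) ✓  (p1,d3,r3)→scored(r3,d3) ✓  (p1,d4,r1)→scored(r1,d4) ✓  (p2,d3,r1)→scored(r1,d3) ✓  (p2,d4,r2)→scored(r2,d4) ✓  (p3,d1,r1)→scored(r1,d1) ✓  (p3,d1,r3)→scored(r3,d1) ✓  (p3,d3,r2)→scored(r2,d3) ✓  (p3,d4,r1)→scored(r1,d4) ✓  (p3,d4,r3)→scored(r3,d4) ✓
Counterexample: (p1,d2,r1) — scored(r1,d2) does not hold.

False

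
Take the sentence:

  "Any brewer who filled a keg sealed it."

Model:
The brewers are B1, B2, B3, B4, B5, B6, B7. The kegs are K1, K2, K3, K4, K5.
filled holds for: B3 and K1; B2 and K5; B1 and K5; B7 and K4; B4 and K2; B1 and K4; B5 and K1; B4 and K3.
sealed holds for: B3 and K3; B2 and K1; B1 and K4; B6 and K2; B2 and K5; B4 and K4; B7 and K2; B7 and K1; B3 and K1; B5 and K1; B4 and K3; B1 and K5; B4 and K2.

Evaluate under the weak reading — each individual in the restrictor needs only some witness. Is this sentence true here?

"it" takes "a keg" as antecedent — a donkey pronoun bound across the clause boundary.
Weak reading: every brewer b with some filled-keg has at least one filled-keg k such that sealed(b,k).
Per brewer: B1:✓  B2:✓  B3:✓  B4:✓  B5:✓  B7:✗
B7 has no witness among its filled-kegs.

False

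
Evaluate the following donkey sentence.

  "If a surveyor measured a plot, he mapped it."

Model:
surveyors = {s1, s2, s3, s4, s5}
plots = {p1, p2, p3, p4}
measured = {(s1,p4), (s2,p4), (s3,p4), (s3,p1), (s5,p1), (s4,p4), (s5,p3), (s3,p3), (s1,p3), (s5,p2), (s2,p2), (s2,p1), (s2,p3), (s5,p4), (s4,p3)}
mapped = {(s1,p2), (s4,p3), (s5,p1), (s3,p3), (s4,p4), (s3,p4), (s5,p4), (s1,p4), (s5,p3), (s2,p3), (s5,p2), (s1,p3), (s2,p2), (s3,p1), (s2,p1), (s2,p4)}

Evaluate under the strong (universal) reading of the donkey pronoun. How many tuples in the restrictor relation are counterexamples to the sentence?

0

"it" takes "a plot" as antecedent — a donkey pronoun bound across the clause boundary.
Strong reading: for every (s,p) with measured(s,p), mapped(s,p).
Restrictor pairs: (s1,p3) ✓  (s1,p4) ✓  (s2,p1) ✓  (s2,p2) ✓  (s2,p3) ✓  (s2,p4) ✓  (s3,p1) ✓  (s3,p3) ✓  (s3,p4) ✓  (s4,p3) ✓  (s4,p4) ✓  (s5,p1) ✓  (s5,p2) ✓  (s5,p3) ✓  (s5,p4) ✓
Counterexamples (restrictor pairs failing the scope): 0.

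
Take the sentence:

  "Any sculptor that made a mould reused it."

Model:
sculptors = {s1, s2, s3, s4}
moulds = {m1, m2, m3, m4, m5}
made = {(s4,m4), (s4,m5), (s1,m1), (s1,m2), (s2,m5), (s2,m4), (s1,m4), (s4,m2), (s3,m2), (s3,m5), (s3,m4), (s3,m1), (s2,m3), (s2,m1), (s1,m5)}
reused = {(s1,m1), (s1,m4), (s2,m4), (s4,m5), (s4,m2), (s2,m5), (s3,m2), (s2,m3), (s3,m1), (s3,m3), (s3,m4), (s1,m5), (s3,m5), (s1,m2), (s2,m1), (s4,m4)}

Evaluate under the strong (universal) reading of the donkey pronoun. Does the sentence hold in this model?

True

"it" takes "a mould" as antecedent — a donkey pronoun bound across the clause boundary.
Strong reading: for every (s,m) with made(s,m), reused(s,m).
Restrictor pairs: (s1,m1) ✓  (s1,m2) ✓  (s1,m4) ✓  (s1,m5) ✓  (s2,m1) ✓  (s2,m3) ✓  (s2,m4) ✓  (s2,m5) ✓  (s3,m1) ✓  (s3,m2) ✓  (s3,m4) ✓  (s3,m5) ✓  (s4,m2) ✓  (s4,m4) ✓  (s4,m5) ✓
Every restrictor pair satisfies the scope.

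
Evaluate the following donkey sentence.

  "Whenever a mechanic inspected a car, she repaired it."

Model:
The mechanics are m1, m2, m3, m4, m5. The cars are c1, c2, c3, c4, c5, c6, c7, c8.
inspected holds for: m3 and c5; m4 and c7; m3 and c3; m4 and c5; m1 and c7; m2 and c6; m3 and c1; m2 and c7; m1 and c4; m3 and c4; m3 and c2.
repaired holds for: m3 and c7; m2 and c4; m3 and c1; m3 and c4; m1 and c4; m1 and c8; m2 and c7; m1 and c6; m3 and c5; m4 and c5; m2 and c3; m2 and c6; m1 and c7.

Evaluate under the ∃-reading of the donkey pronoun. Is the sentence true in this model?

True

"it" takes "a car" as antecedent — a donkey pronoun bound across the clause boundary.
Weak reading: every mechanic m with some inspected-car has at least one inspected-car c such that repaired(m,c).
Per mechanic: m1:✓  m2:✓  m3:✓  m4:✓
Every mechanic in the restrictor has a witness.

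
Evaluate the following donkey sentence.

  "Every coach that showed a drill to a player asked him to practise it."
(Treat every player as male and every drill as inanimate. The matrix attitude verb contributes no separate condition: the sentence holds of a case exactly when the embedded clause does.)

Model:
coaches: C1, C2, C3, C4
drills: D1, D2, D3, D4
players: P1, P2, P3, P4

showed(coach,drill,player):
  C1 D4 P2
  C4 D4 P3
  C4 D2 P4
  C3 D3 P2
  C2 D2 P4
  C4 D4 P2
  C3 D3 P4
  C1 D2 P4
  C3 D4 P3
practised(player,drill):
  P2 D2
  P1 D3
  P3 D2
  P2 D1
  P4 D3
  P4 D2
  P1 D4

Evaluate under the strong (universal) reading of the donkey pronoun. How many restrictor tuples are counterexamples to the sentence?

5

"him" takes "a player" as antecedent and "it" takes "a drill"; both are donkey pronouns co-varying with the restrictor.
Strong reading: for every (c,d,p) with showed(c,d,p), practised(p,d).
Restrictor triples: (C1,D2,P4)→practised(P4,D2) ✓  (C1,D4,P2)→practised(P2,D4) ✗  (C2,D2,P4)→practised(P4,D2) ✓  (C3,D3,P2)→practised(P2,D3) ✗  (C3,D3,P4)→practised(P4,D3) ✓  (C3,D4,P3)→practised(P3,D4) ✗  (C4,D2,P4)→practised(P4,D2) ✓  (C4,D4,P2)→practised(P2,D4) ✗  (C4,D4,P3)→practised(P3,D4) ✗
Counterexamples (restrictor triples failing the scope): 5.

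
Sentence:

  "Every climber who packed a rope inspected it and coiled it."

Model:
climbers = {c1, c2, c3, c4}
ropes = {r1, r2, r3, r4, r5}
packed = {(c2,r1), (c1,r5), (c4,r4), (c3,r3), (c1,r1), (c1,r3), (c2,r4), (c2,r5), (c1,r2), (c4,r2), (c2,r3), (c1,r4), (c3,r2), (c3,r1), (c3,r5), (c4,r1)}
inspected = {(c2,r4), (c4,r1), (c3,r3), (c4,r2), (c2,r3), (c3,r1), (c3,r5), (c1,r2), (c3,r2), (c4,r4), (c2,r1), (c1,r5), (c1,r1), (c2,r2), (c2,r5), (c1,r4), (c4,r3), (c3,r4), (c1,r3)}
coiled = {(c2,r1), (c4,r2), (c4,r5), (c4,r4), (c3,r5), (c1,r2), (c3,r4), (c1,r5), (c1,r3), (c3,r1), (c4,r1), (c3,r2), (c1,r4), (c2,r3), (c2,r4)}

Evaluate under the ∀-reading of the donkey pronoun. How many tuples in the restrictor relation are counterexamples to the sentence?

3

"it" takes "a rope" as antecedent — a donkey pronoun bound across the clause boundary.
Strong reading: for every (c,r) with packed(c,r), inspected(c,r) ∧ coiled(c,r).
Restrictor pairs: (c1,r1) ✗  (c1,r2) ✓  (c1,r3) ✓  (c1,r4) ✓  (c1,r5) ✓  (c2,r1) ✓  (c2,r3) ✓  (c2,r4) ✓  (c2,r5) ✗  (c3,r1) ✓  (c3,r2) ✓  (c3,r3) ✗  (c3,r5) ✓  (c4,r1) ✓  (c4,r2) ✓  (c4,r4) ✓
Counterexamples (restrictor pairs failing the scope): 3.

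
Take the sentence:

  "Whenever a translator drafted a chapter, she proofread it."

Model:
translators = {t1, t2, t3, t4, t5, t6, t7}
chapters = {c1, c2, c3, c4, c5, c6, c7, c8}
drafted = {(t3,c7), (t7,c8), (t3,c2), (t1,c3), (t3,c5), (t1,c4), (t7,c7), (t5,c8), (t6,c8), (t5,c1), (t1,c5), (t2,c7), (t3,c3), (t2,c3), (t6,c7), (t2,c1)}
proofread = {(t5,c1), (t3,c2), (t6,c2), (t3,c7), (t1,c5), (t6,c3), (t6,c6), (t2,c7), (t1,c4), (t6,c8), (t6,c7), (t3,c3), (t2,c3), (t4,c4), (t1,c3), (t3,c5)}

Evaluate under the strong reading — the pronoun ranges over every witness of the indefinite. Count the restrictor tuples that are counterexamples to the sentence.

4

"it" takes "a chapter" as antecedent — a donkey pronoun bound across the clause boundary.
Strong reading: for every (t,c) with drafted(t,c), proofread(t,c).
Restrictor pairs: (t1,c3) ✓  (t1,c4) ✓  (t1,c5) ✓  (t2,c1) ✗  (t2,c3) ✓  (t2,c7) ✓  (t3,c2) ✓  (t3,c3) ✓  (t3,c5) ✓  (t3,c7) ✓  (t5,c1) ✓  (t5,c8) ✗  (t6,c7) ✓  (t6,c8) ✓  (t7,c7) ✗  (t7,c8) ✗
Counterexamples (restrictor pairs failing the scope): 4.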